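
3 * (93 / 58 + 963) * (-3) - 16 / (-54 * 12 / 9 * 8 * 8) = -72507283 / 8352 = -8681.43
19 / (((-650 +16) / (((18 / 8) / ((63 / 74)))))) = -703 / 8876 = -0.08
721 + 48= 769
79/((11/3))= 237/11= 21.55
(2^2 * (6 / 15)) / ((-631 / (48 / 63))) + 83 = 83.00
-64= -64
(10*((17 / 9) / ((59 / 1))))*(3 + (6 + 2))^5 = 27378670 / 531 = 51560.58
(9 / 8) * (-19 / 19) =-9 / 8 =-1.12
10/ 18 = 5/ 9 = 0.56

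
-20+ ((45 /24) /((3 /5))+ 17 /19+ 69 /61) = -137681 /9272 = -14.85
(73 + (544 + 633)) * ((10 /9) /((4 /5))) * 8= 125000 /9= 13888.89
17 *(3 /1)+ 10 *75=801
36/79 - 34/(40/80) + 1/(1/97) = 2327/79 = 29.46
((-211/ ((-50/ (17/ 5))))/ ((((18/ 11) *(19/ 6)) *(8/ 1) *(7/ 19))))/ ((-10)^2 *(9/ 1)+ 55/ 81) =1065339/ 1021370000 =0.00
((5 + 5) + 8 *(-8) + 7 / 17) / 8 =-911 / 136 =-6.70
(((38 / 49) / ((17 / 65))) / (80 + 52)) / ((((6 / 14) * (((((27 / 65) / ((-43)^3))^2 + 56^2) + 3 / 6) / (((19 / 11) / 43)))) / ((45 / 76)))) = 3835358397593125 / 9649505485410122923668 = 0.00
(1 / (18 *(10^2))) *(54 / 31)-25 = -77497 / 3100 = -25.00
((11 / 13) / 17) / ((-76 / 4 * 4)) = -0.00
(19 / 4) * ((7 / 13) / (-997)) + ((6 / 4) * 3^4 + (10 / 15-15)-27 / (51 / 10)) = 269348719 / 2644044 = 101.87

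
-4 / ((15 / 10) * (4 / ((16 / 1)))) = -10.67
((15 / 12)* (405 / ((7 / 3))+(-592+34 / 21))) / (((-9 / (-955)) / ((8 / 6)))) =-41795575 / 567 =-73713.54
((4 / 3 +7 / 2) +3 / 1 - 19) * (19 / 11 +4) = -1407 / 22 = -63.95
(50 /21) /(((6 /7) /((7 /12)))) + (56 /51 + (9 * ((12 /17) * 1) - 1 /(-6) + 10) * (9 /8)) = 156449 /7344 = 21.30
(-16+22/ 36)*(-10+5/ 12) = 31855/ 216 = 147.48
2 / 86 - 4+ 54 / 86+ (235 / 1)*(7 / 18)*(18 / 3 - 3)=270.82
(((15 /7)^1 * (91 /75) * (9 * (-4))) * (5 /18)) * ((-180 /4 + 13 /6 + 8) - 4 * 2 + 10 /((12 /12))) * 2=5122 /3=1707.33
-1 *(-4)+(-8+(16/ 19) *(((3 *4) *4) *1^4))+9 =863/ 19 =45.42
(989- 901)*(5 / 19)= 440 / 19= 23.16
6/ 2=3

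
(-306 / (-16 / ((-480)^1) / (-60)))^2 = 303380640000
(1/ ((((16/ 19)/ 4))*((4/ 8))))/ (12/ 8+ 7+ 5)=19/ 27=0.70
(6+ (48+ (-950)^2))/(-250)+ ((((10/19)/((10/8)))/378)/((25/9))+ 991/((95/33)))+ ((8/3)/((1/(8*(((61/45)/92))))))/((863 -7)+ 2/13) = -5361212054084/1641535875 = -3265.97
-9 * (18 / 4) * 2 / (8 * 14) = -81 / 112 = -0.72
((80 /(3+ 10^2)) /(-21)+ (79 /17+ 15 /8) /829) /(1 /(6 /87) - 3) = -7100939 /2804450628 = -0.00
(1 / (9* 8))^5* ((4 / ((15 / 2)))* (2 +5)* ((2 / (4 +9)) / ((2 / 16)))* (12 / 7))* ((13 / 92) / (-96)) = -1 / 166886645760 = -0.00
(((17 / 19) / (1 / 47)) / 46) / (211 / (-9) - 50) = -7191 / 577714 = -0.01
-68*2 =-136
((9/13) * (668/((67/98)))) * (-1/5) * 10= -1178352/871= -1352.87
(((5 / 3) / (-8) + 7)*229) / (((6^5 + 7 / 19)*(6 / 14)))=4964491 / 10638072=0.47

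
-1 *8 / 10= -4 / 5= -0.80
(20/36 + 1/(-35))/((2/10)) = 166/63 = 2.63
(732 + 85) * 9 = 7353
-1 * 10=-10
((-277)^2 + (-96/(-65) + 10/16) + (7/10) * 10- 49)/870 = 39878333/452400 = 88.15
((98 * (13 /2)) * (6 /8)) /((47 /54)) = 51597 /94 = 548.90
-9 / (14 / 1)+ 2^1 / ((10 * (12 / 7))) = -221 / 420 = -0.53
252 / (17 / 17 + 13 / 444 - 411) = -111888 / 182027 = -0.61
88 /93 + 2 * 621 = 115594 /93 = 1242.95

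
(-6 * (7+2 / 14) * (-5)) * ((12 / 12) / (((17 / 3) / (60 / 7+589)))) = 22597.24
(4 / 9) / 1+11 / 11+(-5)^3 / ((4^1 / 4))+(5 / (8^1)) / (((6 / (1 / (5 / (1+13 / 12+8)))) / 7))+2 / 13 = -913021 / 7488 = -121.93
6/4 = 3/2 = 1.50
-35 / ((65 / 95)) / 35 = -19 / 13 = -1.46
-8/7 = -1.14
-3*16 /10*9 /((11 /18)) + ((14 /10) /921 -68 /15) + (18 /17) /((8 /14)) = -126362573 /1722270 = -73.37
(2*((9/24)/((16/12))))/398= 9/6368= 0.00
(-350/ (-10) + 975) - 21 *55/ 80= 15929/ 16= 995.56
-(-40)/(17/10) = 400/17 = 23.53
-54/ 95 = -0.57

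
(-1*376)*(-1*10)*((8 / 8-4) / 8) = -1410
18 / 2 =9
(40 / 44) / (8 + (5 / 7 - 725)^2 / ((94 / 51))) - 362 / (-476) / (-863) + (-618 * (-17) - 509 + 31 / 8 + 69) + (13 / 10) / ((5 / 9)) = 745836611307070825747 / 74048923332645800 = 10072.21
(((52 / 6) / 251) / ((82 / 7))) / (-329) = -13 / 1451031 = -0.00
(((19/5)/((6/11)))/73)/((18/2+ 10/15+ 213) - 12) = 209/461360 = 0.00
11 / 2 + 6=23 / 2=11.50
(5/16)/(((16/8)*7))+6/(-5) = -1319/1120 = -1.18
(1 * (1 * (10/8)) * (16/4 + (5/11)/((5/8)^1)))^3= 206.33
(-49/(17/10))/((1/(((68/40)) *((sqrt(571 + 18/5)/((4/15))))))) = -1911 *sqrt(85)/4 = -4404.64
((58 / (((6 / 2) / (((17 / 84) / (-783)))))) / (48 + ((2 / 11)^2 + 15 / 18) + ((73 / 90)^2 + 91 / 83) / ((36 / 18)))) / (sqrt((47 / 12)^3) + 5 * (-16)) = 136584800 * sqrt(141) / 13205128380361939 + 786728448000 / 620641033877011133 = 0.00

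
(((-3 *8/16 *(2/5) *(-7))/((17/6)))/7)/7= 18/595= 0.03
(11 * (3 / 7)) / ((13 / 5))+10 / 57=10315 / 5187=1.99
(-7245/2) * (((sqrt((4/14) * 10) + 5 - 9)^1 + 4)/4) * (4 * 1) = -1035 * sqrt(35) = -6123.14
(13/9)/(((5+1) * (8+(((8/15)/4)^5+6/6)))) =365625/13668814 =0.03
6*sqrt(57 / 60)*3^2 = 27*sqrt(95) / 5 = 52.63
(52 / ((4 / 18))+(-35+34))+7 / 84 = 2797 / 12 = 233.08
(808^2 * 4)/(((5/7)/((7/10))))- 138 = 63977222/25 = 2559088.88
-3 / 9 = -1 / 3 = -0.33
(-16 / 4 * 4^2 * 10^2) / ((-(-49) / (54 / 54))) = -6400 / 49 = -130.61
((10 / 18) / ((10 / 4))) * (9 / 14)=1 / 7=0.14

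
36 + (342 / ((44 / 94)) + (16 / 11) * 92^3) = 1133403.73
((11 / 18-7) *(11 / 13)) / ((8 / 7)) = -8855 / 1872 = -4.73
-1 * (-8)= 8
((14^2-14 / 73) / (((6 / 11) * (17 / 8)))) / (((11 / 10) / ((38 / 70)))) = 310384 / 3723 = 83.37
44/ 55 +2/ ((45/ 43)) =122/ 45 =2.71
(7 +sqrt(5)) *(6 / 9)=2 *sqrt(5) / 3 +14 / 3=6.16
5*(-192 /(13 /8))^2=11796480 /169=69801.66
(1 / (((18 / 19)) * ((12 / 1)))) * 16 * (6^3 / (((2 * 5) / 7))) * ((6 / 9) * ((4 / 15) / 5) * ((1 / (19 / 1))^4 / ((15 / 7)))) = 0.00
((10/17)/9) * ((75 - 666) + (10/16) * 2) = -11795/306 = -38.55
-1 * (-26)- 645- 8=-627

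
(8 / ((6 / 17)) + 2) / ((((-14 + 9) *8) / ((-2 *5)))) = 37 / 6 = 6.17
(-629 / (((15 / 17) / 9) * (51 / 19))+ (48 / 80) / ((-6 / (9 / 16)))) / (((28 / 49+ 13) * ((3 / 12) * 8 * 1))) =-2677087 / 30400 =-88.06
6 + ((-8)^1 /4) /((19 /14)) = 86 /19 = 4.53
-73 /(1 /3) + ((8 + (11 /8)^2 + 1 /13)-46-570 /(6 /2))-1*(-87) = -297883 /832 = -358.03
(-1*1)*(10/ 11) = -0.91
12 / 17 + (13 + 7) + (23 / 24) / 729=6158983 / 297432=20.71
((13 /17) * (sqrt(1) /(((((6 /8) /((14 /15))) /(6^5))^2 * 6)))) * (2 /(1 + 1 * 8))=1127153664 /425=2652126.27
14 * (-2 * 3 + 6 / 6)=-70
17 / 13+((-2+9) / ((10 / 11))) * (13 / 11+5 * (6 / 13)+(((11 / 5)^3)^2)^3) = 11222770.20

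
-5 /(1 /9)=-45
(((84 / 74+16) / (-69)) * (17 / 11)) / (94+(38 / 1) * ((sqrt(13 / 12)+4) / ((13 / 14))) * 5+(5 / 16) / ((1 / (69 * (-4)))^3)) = 2451995 * sqrt(39) / 8084846243473932966+157444770717 / 2694948747824644322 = 0.00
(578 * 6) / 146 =1734 / 73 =23.75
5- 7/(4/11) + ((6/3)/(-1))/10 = -289/20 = -14.45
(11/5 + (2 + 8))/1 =61/5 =12.20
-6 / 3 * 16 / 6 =-16 / 3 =-5.33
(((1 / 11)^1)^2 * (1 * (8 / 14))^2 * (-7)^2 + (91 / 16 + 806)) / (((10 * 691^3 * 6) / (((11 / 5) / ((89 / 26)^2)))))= 265614427 / 34497536801521200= 0.00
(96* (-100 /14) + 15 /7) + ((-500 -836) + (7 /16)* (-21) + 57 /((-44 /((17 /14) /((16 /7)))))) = -20002231 /9856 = -2029.45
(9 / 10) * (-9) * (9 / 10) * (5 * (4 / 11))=-729 / 55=-13.25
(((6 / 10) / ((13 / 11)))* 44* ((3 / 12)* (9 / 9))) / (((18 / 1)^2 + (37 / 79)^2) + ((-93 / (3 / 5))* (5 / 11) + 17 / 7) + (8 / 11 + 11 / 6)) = 1046653146 / 48494955665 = 0.02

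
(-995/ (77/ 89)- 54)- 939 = -2143.06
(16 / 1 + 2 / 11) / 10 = 89 / 55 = 1.62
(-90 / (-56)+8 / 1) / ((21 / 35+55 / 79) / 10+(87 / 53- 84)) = -28157575 / 241004596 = -0.12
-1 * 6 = -6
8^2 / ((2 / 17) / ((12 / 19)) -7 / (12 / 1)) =-4352 / 27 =-161.19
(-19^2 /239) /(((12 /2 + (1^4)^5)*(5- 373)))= 361 /615664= 0.00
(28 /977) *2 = 0.06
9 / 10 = 0.90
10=10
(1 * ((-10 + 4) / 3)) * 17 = -34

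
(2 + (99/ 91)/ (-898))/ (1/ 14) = 163337/ 5837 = 27.98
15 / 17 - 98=-1651 / 17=-97.12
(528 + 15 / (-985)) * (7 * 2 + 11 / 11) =1560195 / 197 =7919.77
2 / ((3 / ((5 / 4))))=0.83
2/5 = 0.40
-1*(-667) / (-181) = -667 / 181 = -3.69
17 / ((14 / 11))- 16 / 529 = 98699 / 7406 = 13.33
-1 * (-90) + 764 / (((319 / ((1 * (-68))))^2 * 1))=12691226 / 101761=124.72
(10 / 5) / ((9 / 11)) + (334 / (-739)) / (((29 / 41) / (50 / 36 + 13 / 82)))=280768 / 192879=1.46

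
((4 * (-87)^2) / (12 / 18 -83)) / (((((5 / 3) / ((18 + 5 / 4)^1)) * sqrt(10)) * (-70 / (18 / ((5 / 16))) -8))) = 377662824 * sqrt(10) / 8194225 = 145.75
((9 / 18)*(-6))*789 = -2367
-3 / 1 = -3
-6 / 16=-3 / 8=-0.38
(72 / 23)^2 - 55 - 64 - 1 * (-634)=277619 / 529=524.80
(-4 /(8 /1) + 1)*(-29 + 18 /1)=-11 /2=-5.50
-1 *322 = -322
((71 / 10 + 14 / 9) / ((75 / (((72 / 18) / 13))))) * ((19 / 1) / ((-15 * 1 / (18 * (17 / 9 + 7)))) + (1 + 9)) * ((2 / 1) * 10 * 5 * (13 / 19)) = -189584 / 405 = -468.11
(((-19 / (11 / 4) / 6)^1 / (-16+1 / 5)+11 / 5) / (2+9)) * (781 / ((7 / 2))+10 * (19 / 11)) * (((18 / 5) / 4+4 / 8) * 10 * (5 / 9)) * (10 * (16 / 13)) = 13500431360 / 2839023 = 4755.31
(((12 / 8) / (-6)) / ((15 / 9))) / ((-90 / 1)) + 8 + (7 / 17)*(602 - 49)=2404217 / 10200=235.71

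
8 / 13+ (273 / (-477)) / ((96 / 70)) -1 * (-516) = 51215107 / 99216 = 516.20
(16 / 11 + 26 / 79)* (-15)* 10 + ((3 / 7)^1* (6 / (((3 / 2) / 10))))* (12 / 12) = -1523220 / 6083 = -250.41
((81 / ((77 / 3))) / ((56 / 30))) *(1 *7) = 3645 / 308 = 11.83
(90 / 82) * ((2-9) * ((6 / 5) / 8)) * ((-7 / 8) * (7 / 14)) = 1323 / 2624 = 0.50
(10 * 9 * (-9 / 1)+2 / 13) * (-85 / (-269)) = -894880 / 3497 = -255.90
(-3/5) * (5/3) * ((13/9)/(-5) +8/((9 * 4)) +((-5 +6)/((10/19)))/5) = -47/150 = -0.31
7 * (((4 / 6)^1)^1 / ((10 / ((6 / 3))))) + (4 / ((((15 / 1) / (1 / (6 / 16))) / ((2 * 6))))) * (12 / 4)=26.53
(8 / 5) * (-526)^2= 2213408 / 5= 442681.60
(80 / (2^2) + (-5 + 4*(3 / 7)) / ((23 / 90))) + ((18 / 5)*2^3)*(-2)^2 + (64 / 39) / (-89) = 14860582 / 121485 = 122.32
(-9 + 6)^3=-27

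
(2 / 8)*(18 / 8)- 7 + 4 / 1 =-39 / 16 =-2.44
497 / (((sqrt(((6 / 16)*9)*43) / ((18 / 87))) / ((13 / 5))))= 25844*sqrt(258) / 18705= 22.19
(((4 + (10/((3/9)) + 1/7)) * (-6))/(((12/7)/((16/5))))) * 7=-2676.80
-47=-47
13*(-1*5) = -65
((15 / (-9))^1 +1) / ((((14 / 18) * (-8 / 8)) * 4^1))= 0.21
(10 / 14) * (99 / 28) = 495 / 196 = 2.53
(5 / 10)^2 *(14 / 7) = 1 / 2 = 0.50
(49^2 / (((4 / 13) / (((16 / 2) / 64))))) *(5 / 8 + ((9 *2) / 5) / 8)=1342159 / 1280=1048.56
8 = 8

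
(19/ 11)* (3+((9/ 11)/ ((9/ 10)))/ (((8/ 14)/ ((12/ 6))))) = 1292/ 121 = 10.68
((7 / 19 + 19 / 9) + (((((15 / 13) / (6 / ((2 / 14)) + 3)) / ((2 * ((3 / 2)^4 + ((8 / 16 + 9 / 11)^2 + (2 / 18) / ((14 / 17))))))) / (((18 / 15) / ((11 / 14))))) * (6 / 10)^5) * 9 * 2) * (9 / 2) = 1457973874274 / 130578248125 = 11.17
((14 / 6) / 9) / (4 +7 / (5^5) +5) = 21875 / 759564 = 0.03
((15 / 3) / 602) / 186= 5 / 111972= 0.00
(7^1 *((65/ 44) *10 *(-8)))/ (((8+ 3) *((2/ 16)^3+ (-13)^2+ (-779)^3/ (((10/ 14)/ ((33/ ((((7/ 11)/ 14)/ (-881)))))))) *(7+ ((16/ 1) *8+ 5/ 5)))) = -0.00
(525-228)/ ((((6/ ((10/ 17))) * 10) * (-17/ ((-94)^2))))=-437382/ 289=-1513.43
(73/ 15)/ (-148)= -73/ 2220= -0.03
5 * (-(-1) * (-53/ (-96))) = 265/ 96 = 2.76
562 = 562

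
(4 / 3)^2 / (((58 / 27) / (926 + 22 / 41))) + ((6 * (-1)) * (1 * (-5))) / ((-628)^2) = 179782330539 / 234461288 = 766.79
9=9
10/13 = 0.77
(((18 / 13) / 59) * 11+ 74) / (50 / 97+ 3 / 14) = 77346248 / 760097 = 101.76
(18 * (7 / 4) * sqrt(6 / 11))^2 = 11907 / 22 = 541.23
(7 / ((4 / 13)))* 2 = 91 / 2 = 45.50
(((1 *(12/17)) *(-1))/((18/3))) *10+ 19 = 17.82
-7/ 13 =-0.54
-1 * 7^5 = -16807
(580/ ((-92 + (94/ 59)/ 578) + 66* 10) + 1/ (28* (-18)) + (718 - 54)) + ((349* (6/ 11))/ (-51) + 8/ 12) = 120845285426743/ 182558658744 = 661.95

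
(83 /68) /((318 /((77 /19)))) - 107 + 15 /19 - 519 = -256865105 /410856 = -625.19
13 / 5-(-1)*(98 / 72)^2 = 28853 / 6480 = 4.45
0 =0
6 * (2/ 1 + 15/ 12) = 39/ 2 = 19.50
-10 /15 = -2 /3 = -0.67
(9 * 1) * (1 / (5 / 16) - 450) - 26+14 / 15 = -60694 / 15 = -4046.27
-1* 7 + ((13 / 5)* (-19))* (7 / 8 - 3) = 3919 / 40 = 97.98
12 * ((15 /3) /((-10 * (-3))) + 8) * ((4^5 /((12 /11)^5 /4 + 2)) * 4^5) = 8274836455424 /192155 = 43063341.86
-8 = -8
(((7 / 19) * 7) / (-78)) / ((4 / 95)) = -0.79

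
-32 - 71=-103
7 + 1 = 8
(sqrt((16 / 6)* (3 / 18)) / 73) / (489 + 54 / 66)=11 / 589986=0.00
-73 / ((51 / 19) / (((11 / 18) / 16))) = -1.04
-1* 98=-98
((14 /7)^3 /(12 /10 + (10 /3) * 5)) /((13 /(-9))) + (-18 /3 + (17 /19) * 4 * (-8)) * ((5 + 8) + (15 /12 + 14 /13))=-17578531 /33098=-531.11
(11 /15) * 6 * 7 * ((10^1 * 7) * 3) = 6468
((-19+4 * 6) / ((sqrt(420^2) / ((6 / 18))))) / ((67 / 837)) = 93 / 1876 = 0.05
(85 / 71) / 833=5 / 3479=0.00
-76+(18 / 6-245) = -318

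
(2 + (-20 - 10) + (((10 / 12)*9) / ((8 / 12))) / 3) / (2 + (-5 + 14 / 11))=1067 / 76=14.04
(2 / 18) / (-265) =-1 / 2385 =-0.00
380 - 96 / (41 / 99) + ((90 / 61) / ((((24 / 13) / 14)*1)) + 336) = 2477909 / 5002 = 495.38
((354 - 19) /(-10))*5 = -335 /2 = -167.50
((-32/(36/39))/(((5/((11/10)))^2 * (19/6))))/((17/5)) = -6292/40375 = -0.16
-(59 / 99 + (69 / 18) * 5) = -3913 / 198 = -19.76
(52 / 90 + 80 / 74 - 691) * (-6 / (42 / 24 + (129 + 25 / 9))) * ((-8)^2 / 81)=587649536 / 24010965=24.47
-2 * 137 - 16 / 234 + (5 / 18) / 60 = -769571 / 2808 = -274.06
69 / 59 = 1.17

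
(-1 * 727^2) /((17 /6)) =-3171174 /17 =-186539.65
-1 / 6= -0.17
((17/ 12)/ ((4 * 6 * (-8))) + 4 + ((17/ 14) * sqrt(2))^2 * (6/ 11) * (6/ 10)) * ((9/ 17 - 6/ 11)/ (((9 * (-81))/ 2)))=30784009/ 141077946240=0.00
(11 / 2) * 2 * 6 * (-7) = -462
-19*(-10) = 190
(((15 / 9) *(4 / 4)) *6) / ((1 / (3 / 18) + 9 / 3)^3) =10 / 729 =0.01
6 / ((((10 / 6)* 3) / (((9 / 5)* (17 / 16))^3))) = 10744731 / 1280000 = 8.39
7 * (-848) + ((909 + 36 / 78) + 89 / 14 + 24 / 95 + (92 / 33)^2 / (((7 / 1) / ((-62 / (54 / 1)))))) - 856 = -2987840198701 / 508377870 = -5877.20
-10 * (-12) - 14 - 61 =45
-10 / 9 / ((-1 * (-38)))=-5 / 171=-0.03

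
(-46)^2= 2116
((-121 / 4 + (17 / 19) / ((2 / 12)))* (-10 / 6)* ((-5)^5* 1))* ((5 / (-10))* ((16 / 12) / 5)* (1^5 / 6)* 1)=5909375 / 2052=2879.81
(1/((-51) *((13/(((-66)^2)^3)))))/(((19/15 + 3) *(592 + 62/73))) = -157128602895/3188146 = -49285.26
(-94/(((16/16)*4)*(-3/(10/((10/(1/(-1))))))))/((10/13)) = -611/60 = -10.18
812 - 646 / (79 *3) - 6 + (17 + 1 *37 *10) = 282095 / 237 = 1190.27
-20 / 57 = -0.35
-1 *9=-9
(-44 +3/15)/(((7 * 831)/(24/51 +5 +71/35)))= -325726/5768525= -0.06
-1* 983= -983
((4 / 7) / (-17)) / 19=-4 / 2261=-0.00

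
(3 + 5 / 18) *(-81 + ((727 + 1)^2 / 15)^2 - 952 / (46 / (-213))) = 4091890572.43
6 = 6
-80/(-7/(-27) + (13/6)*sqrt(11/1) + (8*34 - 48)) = -52315200/146501521 + 505440*sqrt(11)/146501521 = -0.35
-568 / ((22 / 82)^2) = -7890.98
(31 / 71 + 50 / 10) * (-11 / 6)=-2123 / 213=-9.97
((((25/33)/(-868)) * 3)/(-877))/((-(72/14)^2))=-175/1550311488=-0.00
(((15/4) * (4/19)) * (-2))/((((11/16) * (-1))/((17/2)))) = 4080/209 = 19.52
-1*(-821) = 821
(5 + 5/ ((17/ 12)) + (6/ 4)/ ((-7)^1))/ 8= 1979/ 1904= 1.04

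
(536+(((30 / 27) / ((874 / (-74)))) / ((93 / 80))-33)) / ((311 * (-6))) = -183952207 / 682524954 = -0.27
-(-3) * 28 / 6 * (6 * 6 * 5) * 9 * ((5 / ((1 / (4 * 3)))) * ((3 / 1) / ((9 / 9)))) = 4082400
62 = 62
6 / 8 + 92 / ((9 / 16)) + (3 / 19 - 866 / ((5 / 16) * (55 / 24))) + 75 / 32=-1568669293 / 1504800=-1042.44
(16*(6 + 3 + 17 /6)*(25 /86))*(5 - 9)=-28400 /129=-220.16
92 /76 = 23 /19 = 1.21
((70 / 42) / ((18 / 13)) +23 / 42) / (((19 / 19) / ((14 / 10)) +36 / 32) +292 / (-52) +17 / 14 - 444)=-34424 / 8777619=-0.00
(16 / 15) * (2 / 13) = 32 / 195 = 0.16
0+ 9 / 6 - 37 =-71 / 2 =-35.50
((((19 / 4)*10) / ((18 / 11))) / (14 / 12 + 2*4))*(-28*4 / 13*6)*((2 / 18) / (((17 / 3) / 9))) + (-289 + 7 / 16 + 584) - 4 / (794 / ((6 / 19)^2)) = 135079314199 / 506768912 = 266.55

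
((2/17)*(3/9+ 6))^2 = 1444/2601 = 0.56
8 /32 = 1 /4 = 0.25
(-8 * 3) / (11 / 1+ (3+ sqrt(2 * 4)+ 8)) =-0.97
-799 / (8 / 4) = -799 / 2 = -399.50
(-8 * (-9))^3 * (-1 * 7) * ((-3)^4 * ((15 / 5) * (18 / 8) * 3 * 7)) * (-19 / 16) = 35623553112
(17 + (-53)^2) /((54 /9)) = 471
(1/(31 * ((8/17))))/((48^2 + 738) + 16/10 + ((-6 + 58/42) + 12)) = 1785/79447544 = 0.00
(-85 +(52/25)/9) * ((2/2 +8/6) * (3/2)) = -133511/450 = -296.69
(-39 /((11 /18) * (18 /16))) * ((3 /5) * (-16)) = 544.58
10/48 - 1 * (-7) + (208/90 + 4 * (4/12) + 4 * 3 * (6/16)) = 5527/360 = 15.35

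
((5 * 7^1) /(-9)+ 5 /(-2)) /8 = -115 /144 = -0.80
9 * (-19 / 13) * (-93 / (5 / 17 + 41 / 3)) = 811053 / 9256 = 87.62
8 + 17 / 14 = 129 / 14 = 9.21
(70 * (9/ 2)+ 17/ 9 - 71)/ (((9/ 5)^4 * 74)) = 1383125/ 4369626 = 0.32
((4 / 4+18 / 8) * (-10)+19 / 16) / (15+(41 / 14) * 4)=-3507 / 2992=-1.17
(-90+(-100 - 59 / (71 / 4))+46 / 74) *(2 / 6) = -168743 / 2627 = -64.23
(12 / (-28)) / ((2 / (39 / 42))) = -39 / 196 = -0.20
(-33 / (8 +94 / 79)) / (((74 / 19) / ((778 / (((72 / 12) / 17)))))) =-9926113 / 4884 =-2032.37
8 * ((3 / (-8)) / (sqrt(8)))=-1.06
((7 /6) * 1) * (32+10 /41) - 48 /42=31405 /861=36.48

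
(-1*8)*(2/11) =-16/11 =-1.45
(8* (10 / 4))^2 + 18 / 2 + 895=1304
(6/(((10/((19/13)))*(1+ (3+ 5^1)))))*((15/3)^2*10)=950/39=24.36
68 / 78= 34 / 39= 0.87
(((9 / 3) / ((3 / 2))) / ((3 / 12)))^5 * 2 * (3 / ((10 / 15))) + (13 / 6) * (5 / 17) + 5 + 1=30081701 / 102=294918.64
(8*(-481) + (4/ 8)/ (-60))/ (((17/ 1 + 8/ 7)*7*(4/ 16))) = -461761/ 3810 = -121.20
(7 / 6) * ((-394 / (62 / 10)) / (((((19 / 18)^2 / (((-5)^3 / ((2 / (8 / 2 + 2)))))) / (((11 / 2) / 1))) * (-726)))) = -23270625 / 123101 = -189.04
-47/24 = -1.96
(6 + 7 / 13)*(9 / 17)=45 / 13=3.46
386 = 386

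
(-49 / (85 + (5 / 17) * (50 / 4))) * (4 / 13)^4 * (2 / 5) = -852992 / 430557075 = -0.00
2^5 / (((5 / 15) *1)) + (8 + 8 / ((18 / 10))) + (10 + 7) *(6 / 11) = 11654 / 99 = 117.72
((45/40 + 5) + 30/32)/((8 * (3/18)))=339/64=5.30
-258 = -258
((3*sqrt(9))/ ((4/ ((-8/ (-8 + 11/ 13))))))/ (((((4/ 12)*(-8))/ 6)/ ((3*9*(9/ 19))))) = -72.40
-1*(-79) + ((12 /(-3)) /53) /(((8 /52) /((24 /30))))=20831 /265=78.61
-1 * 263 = -263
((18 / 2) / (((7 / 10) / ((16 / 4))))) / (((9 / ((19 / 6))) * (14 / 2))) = 380 / 147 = 2.59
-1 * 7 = -7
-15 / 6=-5 / 2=-2.50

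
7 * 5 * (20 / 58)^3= 35000 / 24389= 1.44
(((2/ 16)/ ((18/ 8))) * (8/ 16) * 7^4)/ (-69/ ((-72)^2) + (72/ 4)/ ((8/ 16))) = 115248/ 62185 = 1.85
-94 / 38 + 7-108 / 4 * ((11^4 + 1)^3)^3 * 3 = -47603868023338717557695868846590202090922 / 19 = -2505466738070458818826098000000000000000.00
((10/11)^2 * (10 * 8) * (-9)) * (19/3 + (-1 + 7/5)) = -484800/121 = -4006.61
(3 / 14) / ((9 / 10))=5 / 21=0.24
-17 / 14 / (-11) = 17 / 154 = 0.11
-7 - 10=-17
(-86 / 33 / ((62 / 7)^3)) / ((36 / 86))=-634207 / 70783416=-0.01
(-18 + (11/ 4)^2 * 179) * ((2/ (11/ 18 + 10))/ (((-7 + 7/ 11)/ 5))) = -302247/ 1528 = -197.81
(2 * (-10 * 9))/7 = -180/7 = -25.71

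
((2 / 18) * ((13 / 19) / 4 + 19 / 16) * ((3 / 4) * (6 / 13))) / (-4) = -413 / 31616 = -0.01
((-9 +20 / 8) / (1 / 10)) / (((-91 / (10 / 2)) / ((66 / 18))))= 13.10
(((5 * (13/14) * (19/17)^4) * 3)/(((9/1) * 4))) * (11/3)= 93179515/42094584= 2.21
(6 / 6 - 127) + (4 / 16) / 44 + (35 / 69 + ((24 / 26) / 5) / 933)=-30805893149 / 245490960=-125.49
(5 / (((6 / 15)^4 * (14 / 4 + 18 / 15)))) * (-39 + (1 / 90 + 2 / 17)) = -185853125 / 115056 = -1615.33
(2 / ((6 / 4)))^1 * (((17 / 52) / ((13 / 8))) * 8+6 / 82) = 46636 / 20787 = 2.24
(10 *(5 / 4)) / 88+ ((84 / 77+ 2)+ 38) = 7257 / 176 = 41.23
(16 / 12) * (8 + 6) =56 / 3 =18.67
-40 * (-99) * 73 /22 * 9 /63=13140 /7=1877.14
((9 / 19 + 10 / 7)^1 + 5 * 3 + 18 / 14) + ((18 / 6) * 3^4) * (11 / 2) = 360347 / 266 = 1354.69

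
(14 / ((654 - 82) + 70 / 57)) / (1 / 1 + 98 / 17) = 399 / 110515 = 0.00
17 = 17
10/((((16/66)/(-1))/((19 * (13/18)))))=-13585/24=-566.04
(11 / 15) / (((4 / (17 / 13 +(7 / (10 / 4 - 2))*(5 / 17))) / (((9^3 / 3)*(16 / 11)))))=388476 / 1105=351.56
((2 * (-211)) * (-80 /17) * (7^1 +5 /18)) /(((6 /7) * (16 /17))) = 967435 /54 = 17915.46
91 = 91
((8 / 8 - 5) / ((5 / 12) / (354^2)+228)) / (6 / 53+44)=-159401952 / 400808695189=-0.00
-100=-100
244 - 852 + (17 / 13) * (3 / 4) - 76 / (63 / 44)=-2162483 / 3276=-660.10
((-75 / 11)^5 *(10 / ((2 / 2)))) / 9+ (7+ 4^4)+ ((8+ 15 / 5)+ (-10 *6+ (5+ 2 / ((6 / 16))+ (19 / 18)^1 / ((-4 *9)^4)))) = -78623855505492223 / 4869069055488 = -16147.62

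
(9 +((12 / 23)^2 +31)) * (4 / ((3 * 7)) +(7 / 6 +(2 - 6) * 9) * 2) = -31082536 / 11109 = -2797.96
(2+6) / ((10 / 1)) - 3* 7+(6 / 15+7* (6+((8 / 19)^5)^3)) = 1685106331769125720309 / 75905635149373991495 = 22.20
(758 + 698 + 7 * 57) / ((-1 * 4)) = -1855 / 4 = -463.75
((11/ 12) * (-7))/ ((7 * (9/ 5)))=-55/ 108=-0.51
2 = 2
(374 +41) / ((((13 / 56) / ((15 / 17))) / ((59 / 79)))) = 20567400 / 17459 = 1178.04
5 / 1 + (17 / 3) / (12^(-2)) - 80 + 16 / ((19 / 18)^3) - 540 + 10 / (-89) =130936829 / 610451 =214.49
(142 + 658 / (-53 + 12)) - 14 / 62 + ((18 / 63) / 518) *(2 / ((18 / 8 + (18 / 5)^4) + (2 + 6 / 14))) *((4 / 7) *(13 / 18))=7877507976611747 / 62656448045121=125.73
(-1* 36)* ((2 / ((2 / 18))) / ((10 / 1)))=-324 / 5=-64.80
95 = 95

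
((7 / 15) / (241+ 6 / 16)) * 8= 448 / 28965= 0.02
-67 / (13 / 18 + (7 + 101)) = -1206 / 1957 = -0.62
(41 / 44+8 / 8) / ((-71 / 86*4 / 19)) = -11.11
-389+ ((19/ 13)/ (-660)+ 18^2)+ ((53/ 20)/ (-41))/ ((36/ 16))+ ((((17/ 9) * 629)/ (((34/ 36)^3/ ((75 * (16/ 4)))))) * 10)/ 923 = 5756278928129/ 1273795380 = 4519.00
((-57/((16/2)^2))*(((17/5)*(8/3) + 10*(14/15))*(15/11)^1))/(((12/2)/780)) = -255645/88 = -2905.06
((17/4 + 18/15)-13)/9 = -151/180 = -0.84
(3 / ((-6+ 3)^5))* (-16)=16 / 81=0.20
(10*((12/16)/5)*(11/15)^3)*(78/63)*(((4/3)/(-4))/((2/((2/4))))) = -17303/283500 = -0.06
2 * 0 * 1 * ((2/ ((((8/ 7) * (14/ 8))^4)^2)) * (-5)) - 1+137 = 136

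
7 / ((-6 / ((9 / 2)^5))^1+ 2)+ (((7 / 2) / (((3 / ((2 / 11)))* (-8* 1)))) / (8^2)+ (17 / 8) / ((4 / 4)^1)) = 1869385835 / 332023296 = 5.63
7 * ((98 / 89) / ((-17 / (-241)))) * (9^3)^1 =120522654 / 1513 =79658.07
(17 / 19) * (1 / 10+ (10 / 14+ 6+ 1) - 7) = 51 / 70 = 0.73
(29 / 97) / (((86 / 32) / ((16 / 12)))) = 1856 / 12513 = 0.15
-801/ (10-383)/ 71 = 0.03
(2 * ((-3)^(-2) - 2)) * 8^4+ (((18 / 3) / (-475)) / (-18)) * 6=-66150382 / 4275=-15473.77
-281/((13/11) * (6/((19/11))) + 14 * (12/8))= -5339/477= -11.19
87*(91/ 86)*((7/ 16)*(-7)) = -387933/ 1376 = -281.93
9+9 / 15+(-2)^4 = 25.60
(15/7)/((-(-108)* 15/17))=17/756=0.02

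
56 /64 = 7 /8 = 0.88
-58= -58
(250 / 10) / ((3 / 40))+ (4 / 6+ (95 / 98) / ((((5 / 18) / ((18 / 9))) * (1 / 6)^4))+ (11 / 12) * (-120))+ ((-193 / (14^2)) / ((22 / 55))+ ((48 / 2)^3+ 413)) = 1316229 / 56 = 23504.09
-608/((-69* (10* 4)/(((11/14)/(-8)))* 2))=-209/19320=-0.01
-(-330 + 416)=-86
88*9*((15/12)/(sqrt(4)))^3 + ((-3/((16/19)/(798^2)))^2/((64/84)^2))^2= 78603135622464327116776440.00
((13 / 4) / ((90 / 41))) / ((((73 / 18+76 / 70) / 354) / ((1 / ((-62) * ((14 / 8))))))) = -2301 / 2449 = -0.94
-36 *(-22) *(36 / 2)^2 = 256608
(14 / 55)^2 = 196 / 3025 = 0.06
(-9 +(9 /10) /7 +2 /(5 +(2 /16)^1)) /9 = -24341 /25830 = -0.94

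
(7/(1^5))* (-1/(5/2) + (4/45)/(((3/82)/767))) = 1760654/135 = 13041.88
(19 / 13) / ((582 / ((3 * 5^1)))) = 95 / 2522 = 0.04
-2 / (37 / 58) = -116 / 37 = -3.14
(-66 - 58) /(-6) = 62 /3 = 20.67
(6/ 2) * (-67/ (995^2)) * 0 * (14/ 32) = 0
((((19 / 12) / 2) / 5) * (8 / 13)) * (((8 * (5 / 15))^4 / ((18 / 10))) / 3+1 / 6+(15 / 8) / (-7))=21555253 / 23882040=0.90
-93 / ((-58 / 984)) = 45756 / 29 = 1577.79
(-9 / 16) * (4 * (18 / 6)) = -27 / 4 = -6.75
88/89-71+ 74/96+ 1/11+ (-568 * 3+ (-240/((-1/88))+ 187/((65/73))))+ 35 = 59842962527/3054480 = 19591.87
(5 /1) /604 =5 /604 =0.01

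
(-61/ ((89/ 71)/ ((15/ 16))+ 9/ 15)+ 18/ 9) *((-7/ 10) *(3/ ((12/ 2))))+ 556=23366433/ 41260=566.32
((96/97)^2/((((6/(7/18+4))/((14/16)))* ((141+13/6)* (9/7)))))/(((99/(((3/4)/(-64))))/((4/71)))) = -3871/170432113797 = -0.00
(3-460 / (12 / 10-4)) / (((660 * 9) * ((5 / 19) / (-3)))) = -0.32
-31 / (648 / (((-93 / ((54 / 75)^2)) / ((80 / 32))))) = 120125 / 34992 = 3.43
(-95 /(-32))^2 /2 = 9025 /2048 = 4.41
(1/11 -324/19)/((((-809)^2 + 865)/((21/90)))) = -4963/821803884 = -0.00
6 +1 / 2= 13 / 2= 6.50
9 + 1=10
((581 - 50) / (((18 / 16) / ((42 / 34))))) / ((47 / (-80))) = -792960 / 799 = -992.44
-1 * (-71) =71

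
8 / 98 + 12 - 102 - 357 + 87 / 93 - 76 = -792892 / 1519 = -521.98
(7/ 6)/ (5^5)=7/ 18750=0.00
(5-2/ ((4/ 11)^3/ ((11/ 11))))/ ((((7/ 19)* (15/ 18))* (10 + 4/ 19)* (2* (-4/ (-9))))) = -11413737/ 869120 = -13.13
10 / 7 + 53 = 381 / 7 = 54.43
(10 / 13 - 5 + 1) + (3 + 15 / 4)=3.52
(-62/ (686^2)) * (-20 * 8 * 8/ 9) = 19840/ 1058841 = 0.02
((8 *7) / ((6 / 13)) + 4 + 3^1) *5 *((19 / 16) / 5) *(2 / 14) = 1045 / 48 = 21.77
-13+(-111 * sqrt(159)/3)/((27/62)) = -2294 * sqrt(159)/27- 13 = -1084.34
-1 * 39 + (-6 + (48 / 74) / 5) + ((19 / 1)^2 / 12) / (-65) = -1308313 / 28860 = -45.33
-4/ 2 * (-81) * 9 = 1458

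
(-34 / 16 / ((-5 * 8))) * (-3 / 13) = -51 / 4160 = -0.01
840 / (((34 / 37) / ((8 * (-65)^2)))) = 525252000 / 17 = 30897176.47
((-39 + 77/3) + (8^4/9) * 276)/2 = 188396/3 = 62798.67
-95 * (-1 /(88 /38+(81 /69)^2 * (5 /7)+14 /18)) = 23.30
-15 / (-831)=5 / 277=0.02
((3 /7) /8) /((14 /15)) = 45 /784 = 0.06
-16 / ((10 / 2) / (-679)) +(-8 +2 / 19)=205666 / 95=2164.91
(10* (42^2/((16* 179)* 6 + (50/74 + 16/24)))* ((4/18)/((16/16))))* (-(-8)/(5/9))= 6265728/1907573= 3.28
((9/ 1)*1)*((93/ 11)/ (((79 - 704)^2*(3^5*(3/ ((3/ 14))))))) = 31/ 541406250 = 0.00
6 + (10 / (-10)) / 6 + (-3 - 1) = 11 / 6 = 1.83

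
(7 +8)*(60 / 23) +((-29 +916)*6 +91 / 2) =248705 / 46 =5406.63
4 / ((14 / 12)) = 24 / 7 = 3.43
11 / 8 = 1.38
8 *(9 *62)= 4464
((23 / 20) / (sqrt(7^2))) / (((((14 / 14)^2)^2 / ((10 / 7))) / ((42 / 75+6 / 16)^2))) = 804287 / 3920000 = 0.21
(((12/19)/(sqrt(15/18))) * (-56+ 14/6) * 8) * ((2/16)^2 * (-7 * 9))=10143 * sqrt(30)/190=292.40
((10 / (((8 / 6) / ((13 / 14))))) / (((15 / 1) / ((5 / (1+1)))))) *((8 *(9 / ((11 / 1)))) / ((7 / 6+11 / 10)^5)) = 444234375 / 3498527648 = 0.13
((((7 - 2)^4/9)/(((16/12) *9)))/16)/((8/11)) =6875/13824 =0.50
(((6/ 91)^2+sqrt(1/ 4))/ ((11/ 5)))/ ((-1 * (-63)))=41765/ 11477466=0.00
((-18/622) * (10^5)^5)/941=-307533546784395064428.28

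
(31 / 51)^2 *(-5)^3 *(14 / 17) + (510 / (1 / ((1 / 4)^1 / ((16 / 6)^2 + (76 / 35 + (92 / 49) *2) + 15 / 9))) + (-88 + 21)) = -276301450819 / 2867295582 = -96.36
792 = 792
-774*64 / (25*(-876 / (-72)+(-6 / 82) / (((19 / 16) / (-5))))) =-231531264 / 1457675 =-158.84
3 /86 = 0.03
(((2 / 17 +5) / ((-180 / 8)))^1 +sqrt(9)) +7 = 2492 / 255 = 9.77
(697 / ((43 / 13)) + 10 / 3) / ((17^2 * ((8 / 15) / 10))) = 690325 / 49708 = 13.89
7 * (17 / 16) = 119 / 16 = 7.44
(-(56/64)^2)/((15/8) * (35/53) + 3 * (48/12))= -2597/44904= -0.06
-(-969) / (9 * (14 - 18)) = -323 / 12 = -26.92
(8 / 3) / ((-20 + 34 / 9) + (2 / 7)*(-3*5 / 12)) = -336 / 2089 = -0.16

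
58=58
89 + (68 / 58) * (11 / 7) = 18441 / 203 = 90.84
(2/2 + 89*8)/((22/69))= 49197/22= 2236.23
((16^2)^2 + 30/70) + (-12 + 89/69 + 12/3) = 31650854/483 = 65529.72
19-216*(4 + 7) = -2357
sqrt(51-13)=sqrt(38)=6.16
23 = 23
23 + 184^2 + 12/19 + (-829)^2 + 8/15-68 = 205500152/285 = 721053.16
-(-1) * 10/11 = 10/11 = 0.91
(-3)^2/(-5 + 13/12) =-108/47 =-2.30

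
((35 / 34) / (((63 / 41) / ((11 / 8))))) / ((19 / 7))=15785 / 46512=0.34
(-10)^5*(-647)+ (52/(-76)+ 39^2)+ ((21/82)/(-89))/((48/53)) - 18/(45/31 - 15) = 5024119740533493/77650720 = 64701521.64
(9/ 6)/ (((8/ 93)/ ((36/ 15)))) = 837/ 20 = 41.85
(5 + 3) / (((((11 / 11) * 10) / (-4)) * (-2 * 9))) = 8 / 45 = 0.18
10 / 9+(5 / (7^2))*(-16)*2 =-950 / 441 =-2.15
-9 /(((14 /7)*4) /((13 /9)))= -13 /8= -1.62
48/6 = 8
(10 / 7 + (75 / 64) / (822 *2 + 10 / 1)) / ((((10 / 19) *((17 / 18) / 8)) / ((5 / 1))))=181103535 / 1574608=115.01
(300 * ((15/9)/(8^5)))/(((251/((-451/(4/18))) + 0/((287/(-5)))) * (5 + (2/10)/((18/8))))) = -22831875/941735936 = -0.02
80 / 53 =1.51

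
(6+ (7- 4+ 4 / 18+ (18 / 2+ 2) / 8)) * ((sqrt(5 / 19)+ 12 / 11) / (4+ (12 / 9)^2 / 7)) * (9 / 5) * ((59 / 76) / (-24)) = -2836071 / 17923840- 945357 * sqrt(95) / 123837440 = -0.23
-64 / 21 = -3.05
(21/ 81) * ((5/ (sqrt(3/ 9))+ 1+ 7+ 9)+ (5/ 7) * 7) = 35 * sqrt(3)/ 27+ 154/ 27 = 7.95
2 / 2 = 1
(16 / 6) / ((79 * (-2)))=-4 / 237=-0.02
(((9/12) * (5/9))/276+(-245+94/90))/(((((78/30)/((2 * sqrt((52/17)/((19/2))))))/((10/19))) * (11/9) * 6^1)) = -20199395 * sqrt(8398)/242215116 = -7.64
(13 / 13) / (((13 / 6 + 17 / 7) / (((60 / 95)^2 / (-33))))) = -2016 / 766403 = -0.00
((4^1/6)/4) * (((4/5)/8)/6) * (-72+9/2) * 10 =-15/8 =-1.88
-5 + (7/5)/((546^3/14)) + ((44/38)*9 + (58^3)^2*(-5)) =-30034017080277848801/157788540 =-190343462714.58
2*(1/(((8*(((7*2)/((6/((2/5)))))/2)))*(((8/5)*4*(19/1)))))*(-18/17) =-675/144704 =-0.00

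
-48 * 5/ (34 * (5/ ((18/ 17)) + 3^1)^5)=-226748160/ 882110359883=-0.00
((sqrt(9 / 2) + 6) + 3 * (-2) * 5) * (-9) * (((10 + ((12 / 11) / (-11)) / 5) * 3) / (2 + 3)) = 3912624 / 3025-244539 * sqrt(2) / 3025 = 1179.11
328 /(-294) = -164 /147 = -1.12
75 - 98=-23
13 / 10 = 1.30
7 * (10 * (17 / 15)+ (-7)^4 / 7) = 7441 / 3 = 2480.33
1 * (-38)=-38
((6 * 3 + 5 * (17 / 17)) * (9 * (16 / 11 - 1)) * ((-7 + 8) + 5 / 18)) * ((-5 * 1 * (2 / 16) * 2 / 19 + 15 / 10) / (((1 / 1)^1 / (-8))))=-288305 / 209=-1379.45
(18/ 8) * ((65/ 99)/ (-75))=-0.02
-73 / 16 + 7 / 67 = -4779 / 1072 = -4.46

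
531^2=281961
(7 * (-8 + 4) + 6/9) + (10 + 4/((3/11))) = -2.67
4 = 4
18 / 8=9 / 4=2.25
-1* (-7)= 7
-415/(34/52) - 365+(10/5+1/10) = -169593/170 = -997.61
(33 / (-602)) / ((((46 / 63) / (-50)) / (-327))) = -1227.49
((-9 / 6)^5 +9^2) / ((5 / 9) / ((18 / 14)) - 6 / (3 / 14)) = -6561 / 2464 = -2.66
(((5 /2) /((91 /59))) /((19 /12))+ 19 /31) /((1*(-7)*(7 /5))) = -438605 /2626351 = -0.17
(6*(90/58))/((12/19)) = 855/58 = 14.74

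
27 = 27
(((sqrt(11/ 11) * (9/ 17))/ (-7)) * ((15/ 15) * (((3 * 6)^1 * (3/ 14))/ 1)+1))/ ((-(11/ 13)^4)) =514098/ 717409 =0.72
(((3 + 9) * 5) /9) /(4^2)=5 /12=0.42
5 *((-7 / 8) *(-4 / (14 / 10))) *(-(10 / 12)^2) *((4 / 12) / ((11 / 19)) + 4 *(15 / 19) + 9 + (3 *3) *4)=-4774375 / 11286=-423.04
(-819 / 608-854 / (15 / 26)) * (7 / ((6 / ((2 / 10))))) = -94586219 / 273600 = -345.71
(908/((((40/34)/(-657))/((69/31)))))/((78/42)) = -1224580329/2015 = -607732.17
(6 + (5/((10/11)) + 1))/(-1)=-12.50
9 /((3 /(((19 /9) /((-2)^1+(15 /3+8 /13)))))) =247 /141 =1.75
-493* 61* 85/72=-2556205/72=-35502.85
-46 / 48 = -23 / 24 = -0.96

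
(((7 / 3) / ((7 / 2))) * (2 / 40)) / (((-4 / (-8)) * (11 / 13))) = 0.08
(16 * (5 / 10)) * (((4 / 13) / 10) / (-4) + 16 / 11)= 8276 / 715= 11.57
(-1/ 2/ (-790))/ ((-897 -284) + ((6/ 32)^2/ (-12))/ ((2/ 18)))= -256/ 477701545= -0.00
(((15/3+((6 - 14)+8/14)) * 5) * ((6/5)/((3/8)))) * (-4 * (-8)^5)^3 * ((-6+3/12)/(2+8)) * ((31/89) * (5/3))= 54588131083357782016/1869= 29207132735878963.09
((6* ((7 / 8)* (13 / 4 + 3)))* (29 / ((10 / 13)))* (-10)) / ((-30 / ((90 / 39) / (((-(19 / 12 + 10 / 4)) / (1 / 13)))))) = -6525 / 364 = -17.93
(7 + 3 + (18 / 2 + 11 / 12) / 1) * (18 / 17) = 717 / 34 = 21.09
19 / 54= 0.35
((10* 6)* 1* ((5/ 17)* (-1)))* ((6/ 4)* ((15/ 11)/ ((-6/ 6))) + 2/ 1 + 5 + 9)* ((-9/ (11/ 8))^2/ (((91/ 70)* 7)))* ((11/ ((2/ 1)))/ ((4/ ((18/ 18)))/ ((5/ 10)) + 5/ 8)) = -3182976000/ 4305301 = -739.32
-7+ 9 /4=-19 /4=-4.75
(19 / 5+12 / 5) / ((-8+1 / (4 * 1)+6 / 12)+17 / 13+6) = 107.47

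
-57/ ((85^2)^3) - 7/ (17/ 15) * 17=-39600699140682/ 377149515625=-105.00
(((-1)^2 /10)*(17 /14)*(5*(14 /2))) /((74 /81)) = 1377 /296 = 4.65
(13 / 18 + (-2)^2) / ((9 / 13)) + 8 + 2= 2725 / 162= 16.82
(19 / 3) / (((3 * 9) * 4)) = 19 / 324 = 0.06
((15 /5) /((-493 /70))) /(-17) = 210 /8381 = 0.03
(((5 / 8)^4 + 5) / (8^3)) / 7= 3015 / 2097152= 0.00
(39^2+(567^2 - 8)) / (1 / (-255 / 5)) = -16473102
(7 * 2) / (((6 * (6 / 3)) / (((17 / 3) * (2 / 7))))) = 1.89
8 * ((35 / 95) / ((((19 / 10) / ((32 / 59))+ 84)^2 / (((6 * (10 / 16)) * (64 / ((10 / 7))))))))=963379200 / 14897064019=0.06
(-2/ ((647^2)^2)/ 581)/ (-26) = 1/ 1323538586836193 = 0.00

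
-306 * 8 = -2448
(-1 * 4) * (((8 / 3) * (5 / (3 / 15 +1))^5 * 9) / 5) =-1953125 / 81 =-24112.65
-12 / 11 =-1.09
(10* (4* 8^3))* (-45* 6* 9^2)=-447897600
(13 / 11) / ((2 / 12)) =78 / 11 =7.09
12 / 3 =4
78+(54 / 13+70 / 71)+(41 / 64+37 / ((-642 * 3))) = 4764866393 / 56886336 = 83.76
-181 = -181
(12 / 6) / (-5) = -2 / 5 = -0.40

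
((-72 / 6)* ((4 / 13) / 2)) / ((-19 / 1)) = 24 / 247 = 0.10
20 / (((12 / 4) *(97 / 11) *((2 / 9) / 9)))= 2970 / 97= 30.62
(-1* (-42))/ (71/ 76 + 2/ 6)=9576/ 289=33.13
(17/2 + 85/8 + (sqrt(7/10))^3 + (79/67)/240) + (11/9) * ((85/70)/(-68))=7 * sqrt(70)/100 + 6452419/337680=19.69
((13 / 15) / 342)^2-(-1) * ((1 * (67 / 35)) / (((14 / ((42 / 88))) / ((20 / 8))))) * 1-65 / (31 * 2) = -222435404413 / 251273761200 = -0.89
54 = 54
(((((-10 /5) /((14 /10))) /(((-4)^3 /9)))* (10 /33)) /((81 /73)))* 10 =9125 /16632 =0.55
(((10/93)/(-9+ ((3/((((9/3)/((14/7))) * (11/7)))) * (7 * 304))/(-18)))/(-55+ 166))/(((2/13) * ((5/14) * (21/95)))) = -27170/54323067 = -0.00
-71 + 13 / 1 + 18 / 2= -49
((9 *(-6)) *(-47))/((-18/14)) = -1974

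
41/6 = 6.83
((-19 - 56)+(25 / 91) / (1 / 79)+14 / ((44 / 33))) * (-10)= 38945 / 91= 427.97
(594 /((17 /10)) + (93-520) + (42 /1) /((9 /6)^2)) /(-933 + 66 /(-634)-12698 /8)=3810340 /162986259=0.02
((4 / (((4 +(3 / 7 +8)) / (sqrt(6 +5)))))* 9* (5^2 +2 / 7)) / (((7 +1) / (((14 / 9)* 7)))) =2891* sqrt(11) / 29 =330.63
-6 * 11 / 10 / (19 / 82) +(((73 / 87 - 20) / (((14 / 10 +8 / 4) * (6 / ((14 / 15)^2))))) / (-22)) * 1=-1187093701 / 41729985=-28.45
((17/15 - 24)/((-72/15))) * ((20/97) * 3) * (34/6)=29155/1746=16.70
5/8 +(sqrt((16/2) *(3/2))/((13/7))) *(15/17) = 2.27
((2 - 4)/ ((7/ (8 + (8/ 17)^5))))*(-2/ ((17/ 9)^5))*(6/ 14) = 8071968066912/ 98783701122001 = 0.08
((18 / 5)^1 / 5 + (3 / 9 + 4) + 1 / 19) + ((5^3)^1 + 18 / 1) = 211051 / 1425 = 148.11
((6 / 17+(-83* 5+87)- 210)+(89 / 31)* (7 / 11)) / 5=-3106149 / 28985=-107.16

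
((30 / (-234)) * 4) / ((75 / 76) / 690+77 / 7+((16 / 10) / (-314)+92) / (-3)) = 54887200 / 2104589253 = 0.03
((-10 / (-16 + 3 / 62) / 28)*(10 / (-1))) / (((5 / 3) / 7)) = -0.94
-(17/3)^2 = -289/9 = -32.11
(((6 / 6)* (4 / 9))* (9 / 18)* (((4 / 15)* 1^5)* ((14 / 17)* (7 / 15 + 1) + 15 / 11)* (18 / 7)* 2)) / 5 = 230816 / 1472625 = 0.16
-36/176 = -9/44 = -0.20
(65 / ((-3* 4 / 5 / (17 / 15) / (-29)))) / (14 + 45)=15.09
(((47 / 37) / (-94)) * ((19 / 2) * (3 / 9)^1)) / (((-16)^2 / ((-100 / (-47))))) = -475 / 1335552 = -0.00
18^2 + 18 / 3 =330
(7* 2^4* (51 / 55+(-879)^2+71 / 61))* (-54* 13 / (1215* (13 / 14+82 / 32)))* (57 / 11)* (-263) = 4224644728758691328 / 216447825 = 19518074292.31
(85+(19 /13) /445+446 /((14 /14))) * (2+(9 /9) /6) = 1535927 /1335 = 1150.51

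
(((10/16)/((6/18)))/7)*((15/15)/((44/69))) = 0.42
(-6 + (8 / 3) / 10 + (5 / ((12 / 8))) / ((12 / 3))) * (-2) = 49 / 5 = 9.80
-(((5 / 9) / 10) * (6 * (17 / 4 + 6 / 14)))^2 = -17161 / 7056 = -2.43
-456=-456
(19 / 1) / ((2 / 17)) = 323 / 2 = 161.50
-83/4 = -20.75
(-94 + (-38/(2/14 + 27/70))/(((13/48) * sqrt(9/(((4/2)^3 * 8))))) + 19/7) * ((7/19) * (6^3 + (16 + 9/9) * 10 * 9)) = -514060.11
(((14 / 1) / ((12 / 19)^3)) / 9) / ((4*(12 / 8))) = 48013 / 46656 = 1.03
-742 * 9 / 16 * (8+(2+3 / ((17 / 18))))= -93492 / 17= -5499.53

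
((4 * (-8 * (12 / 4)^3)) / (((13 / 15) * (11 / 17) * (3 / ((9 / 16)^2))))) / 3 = -61965 / 1144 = -54.17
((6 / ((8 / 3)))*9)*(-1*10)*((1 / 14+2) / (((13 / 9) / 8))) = -211410 / 91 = -2323.19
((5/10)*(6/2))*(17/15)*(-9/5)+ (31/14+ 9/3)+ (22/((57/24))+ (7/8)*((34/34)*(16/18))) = 364942/29925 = 12.20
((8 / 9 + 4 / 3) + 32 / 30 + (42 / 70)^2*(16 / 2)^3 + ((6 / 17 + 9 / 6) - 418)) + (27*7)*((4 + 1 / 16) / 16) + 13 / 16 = -175998851 / 979200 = -179.74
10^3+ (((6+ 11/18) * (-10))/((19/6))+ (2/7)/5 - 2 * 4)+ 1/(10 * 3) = 3875141/3990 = 971.21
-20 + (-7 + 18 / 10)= -126 / 5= -25.20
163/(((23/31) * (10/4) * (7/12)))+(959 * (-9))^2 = 59967920877/805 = 74494311.65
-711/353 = -2.01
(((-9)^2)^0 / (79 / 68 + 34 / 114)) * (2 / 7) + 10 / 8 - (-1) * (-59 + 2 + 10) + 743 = 110511665 / 158452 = 697.45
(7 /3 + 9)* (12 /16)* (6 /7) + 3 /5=276 /35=7.89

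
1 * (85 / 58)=85 / 58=1.47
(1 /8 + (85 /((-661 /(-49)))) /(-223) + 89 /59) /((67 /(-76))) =-2121954827 /1165368118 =-1.82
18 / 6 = 3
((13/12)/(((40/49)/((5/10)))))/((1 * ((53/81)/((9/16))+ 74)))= 154791/17534080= 0.01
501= 501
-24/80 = -3/10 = -0.30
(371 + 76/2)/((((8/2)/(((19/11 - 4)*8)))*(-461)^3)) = 20450/1077693991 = 0.00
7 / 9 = 0.78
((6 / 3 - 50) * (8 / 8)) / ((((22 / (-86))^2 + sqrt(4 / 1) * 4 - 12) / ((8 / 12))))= 59168 / 7275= 8.13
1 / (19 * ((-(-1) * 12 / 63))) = 0.28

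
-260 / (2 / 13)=-1690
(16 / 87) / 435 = 16 / 37845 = 0.00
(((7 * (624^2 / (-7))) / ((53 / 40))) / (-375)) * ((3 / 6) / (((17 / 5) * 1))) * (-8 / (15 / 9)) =-12460032 / 22525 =-553.16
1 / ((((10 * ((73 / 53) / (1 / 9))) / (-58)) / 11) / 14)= -236698 / 3285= -72.05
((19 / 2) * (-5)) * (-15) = 1425 / 2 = 712.50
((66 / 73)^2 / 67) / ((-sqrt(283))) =-0.00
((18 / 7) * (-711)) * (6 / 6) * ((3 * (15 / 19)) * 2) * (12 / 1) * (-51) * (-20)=-14098276800 / 133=-106002081.20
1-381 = -380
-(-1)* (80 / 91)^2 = 6400 / 8281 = 0.77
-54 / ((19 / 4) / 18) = -3888 / 19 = -204.63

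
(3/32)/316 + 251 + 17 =2710019/10112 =268.00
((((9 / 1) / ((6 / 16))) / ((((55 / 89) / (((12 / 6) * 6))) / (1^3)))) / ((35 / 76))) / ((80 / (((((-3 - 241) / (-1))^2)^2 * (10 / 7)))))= 863108522717184 / 13475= 64052580535.60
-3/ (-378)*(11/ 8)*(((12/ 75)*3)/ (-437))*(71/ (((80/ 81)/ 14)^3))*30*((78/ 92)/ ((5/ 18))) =-7138538185779/ 32163200000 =-221.95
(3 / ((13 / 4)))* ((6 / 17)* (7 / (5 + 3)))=63 / 221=0.29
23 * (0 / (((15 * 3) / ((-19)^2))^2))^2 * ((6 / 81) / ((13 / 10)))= 0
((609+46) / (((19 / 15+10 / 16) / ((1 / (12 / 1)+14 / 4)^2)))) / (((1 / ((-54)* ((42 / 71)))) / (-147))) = 336478523850 / 16117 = 20877242.90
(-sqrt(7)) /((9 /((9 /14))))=-sqrt(7) /14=-0.19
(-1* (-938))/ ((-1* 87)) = -938/ 87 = -10.78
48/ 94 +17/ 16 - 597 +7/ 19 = -8502195/ 14288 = -595.06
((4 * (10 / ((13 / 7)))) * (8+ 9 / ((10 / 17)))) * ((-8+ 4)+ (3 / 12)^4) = -1668513 / 832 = -2005.42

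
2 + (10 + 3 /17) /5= 4.04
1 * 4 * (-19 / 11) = -76 / 11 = -6.91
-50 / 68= -25 / 34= -0.74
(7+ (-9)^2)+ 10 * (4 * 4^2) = 728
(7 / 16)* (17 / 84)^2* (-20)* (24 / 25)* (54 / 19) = -0.98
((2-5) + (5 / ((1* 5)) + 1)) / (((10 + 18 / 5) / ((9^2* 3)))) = -1215 / 68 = -17.87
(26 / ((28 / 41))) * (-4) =-1066 / 7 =-152.29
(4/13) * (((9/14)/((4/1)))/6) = 3/364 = 0.01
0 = 0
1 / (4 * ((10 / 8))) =1 / 5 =0.20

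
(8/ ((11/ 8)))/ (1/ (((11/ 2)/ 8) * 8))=32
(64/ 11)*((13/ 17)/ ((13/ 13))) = 832/ 187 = 4.45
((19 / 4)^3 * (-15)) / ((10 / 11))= -226347 / 128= -1768.34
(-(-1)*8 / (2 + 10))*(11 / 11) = 2 / 3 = 0.67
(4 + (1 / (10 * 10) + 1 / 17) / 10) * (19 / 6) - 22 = -949777 / 102000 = -9.31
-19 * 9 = -171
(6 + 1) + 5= 12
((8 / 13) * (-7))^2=3136 / 169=18.56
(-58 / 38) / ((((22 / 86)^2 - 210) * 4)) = 53621 / 29500844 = 0.00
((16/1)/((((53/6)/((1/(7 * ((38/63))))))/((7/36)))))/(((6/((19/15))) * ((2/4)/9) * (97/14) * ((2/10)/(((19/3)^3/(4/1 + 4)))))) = 336091/46269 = 7.26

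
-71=-71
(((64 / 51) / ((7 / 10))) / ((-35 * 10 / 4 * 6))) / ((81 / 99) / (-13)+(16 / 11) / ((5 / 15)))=-18304 / 23053275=-0.00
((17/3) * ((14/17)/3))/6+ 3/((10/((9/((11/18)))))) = 6946/1485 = 4.68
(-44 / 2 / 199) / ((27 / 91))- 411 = -2210305 / 5373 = -411.37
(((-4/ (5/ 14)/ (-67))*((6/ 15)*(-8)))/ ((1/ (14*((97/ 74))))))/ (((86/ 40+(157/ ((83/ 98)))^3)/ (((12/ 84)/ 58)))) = -99390303488/ 26184956427122361255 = -0.00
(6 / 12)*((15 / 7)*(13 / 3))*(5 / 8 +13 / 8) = 585 / 56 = 10.45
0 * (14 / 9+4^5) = 0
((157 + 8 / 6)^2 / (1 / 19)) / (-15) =-857375 / 27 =-31754.63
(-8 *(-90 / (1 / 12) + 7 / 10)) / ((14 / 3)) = 64758 / 35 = 1850.23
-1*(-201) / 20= 10.05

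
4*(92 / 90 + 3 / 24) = 413 / 90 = 4.59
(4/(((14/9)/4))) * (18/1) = 185.14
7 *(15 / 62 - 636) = -4450.31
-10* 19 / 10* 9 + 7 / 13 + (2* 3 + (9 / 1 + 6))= -1943 / 13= -149.46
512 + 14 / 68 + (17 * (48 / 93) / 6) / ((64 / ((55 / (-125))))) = 161956321 / 316200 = 512.20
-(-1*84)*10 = 840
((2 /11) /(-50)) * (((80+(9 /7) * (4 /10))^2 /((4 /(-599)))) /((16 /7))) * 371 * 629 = 39643804305503 /110000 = 360398220.96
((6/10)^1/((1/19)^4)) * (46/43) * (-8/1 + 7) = -83647.90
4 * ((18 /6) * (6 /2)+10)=76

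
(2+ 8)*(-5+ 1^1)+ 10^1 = -30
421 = 421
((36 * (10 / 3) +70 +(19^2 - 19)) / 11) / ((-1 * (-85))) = 532 / 935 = 0.57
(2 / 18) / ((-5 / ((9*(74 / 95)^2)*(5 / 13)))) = -0.05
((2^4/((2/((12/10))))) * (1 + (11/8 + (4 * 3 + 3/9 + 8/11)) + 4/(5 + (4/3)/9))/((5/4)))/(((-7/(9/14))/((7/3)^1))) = -1019892/38225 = -26.68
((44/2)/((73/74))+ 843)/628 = 1.38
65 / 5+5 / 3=44 / 3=14.67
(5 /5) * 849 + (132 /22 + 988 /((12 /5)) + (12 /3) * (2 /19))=72224 /57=1267.09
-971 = -971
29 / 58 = 0.50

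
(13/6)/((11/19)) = 3.74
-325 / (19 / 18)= -5850 / 19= -307.89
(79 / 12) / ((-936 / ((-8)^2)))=-158 / 351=-0.45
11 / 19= 0.58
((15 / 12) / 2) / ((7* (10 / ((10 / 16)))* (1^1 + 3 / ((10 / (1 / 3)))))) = 25 / 4928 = 0.01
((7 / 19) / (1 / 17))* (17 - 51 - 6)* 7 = -33320 / 19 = -1753.68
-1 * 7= -7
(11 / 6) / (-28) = -11 / 168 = -0.07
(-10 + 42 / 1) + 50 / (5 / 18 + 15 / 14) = 1174 / 17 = 69.06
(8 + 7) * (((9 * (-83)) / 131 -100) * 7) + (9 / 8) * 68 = -2887827 / 262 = -11022.24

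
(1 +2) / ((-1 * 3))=-1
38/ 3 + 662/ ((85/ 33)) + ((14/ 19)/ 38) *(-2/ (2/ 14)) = 24800258/ 92055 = 269.41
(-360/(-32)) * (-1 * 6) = -135/2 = -67.50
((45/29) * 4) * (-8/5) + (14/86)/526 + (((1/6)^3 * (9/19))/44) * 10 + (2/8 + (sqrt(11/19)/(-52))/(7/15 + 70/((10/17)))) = -31848959503/3290104752-15 * sqrt(209)/1770496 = -9.68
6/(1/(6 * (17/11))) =612/11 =55.64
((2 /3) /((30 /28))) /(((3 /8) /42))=3136 /45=69.69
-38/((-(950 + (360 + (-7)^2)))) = 38/1359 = 0.03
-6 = -6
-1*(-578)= 578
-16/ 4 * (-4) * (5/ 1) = 80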